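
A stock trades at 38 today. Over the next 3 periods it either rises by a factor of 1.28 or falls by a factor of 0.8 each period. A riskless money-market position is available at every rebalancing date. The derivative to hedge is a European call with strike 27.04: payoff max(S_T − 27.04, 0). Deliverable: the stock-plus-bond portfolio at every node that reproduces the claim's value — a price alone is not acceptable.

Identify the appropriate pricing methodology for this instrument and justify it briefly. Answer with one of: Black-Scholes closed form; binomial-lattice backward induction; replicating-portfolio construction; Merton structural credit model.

framework: replicating-portfolio construction

Key observation: what is demanded is not a single number but the (Δ, B) position at each node of the 1.28/0.8 tree starting at 38; constructing those positions is the replicating-portfolio method.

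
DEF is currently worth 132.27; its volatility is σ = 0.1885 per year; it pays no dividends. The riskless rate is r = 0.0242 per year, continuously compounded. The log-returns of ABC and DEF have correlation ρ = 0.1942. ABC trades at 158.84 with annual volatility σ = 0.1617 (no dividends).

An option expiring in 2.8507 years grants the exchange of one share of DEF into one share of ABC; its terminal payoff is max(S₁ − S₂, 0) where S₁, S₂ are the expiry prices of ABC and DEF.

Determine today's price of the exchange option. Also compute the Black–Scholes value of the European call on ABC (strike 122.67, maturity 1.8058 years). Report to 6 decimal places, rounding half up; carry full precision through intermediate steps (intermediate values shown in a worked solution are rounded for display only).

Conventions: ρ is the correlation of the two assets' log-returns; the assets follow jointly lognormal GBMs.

σ_eff = √(σ₁² + σ₂² − 2ρσ₁σ₂) = √(0.1617² + 0.1885² − 2·0.1942·0.1617·0.1885) = 0.223250
d₁ = (ln(S₁/S₂) + (q₂ − q₁ + σ_eff²/2)T) / (σ_eff√T) = (ln(158.84/132.27) + (0.0 − 0.0 + 0.024920)·2.8507) / 0.376936 = 0.674100
d₂ = d₁ − σ_eff√T = 0.674100 − 0.376936 = 0.297165
N(d₁) = 0.749876,  N(d₂) = 0.616830
V = S₁·e^{−q₁T}·N(d₁) − S₂·e^{−q₂T}·N(d₂) = 119.110334 − 81.588050 = 37.522284
[vanilla: ABC call K=122.67]
σ√T = 0.1617·√1.8058 = 0.217293
d₁ = (ln(S/K) + (r+σ²/2)T) / (σ√T) = (ln(158.84/122.67) + (0.0242+0.1617²/2)·1.8058) / 0.217293 = (0.258400 + 0.067308) / 0.217293 = 1.498938
d₂ = d₁ − σ√T = 1.498938 − 0.217293 = 1.281645
e^{−rT} = 0.957241
N(d₁) = 0.933055,  N(d₂) = 0.900016
price = S·N(d₁) − K·e^{−rT}·N(d₂) = 148.206470 − 105.684175 = 42.522294

exchange price = 37.522284
price(ABC call K=122.67) = 42.522294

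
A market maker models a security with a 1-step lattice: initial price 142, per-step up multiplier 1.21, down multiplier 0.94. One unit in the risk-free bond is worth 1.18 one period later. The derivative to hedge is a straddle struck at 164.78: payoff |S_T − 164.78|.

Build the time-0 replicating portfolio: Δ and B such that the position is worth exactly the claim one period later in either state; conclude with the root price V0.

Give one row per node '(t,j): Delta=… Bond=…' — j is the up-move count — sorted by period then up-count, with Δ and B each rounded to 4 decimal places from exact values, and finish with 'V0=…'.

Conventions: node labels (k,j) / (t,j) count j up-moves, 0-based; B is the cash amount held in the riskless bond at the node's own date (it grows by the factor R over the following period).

(0,0): Delta=-0.6328 Bond=98.1023
V0=8.2505

No-arbitrage ⇒ martingale measure with p* = (R−d)/(u−d) = 0.8889.
Expiry values: V(1,0)=31.3000, V(1,1)=7.0400
Node (0,0) S=142.0000: V=(p*·7.0400+(1−p*)·31.3000)/1.18=8.2505; Δ=(7.0400−31.3000)/(171.8200−133.4800)=-0.6328; B=V−Δ·S=98.1023
Verification: the root portfolio costs Δ(0,0)·S0 + B(0,0) = 8.2505, matching V0.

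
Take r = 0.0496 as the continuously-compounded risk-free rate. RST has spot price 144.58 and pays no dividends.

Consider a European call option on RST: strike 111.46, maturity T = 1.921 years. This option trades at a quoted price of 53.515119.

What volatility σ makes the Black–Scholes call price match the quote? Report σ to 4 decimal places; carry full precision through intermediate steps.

sigma = 0.3982

At σ = 0.3982 the Black–Scholes value reproduces the quote:
σ√T = 0.3982·√1.921 = 0.551906
d₁ = (ln(S/K) + (r+σ²/2)T) / (σ√T) = (ln(144.58/111.46) + (0.0496+0.3982²/2)·1.921) / 0.551906 = (0.260167 + 0.247582) / 0.551906 = 0.919992
d₂ = d₁ − σ√T = 0.919992 − 0.551906 = 0.368086
e^{−rT} = 0.909117
N(d₁) = 0.821211,  N(d₂) = 0.643595
V = S·N(d₁) − K·e^{−rT}·N(d₂) = 118.730756 − 65.215637 = 53.515119 (the quoted price), and the Black–Scholes price is strictly increasing in σ, so σ is unique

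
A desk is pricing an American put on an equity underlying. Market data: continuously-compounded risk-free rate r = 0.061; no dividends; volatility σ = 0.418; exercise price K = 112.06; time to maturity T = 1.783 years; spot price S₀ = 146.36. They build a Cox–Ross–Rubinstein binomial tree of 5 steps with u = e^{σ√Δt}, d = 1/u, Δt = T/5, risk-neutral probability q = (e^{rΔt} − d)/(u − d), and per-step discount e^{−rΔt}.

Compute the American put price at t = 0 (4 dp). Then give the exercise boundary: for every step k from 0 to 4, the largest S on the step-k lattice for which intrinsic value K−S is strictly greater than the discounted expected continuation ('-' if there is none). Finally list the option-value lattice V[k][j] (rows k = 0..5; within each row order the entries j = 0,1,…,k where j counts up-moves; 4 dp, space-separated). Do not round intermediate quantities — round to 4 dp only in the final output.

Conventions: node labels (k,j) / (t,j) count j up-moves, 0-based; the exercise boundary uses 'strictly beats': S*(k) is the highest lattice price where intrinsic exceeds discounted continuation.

params: Δt=0.35660 u=1.28353 d=0.77910 q=0.48151 e^(-rΔt)=0.97848
t_5 payoffs: 70.0459 42.8441 0.0000 0.0000 0.0000 0.0000
t_4: node(4,0) S=53.9263 payoff=58.1337 vs cont=55.7224 → 58.1337 [stop]  node(4,1) S=88.8406 payoff=23.2194 vs cont=21.7360 → 23.2194 [stop]  node(4,2) S=146.3600 payoff=0.0000 vs cont=0.0000 → 0.0000 [wait]  node(4,3) S=241.1201 payoff=0.0000 vs cont=0.0000 → 0.0000 [wait]  node(4,4) S=397.2321 payoff=0.0000 vs cont=0.0000 → 0.0000 [wait]  ⇒ S*(4)=88.8406
t_3: node(3,0) S=69.2159 payoff=42.8441 vs cont=40.4328 → 42.8441 [stop]  node(3,1) S=114.0294 payoff=0.0000 vs cont=11.7799 → 11.7799 [wait]  node(3,2) S=187.8572 payoff=0.0000 vs cont=0.0000 → 0.0000 [wait]  node(3,3) S=309.4845 payoff=0.0000 vs cont=0.0000 → 0.0000 [wait]  ⇒ S*(3)=69.2159
t_2: node(2,0) S=88.8406 payoff=23.2194 vs cont=27.2862 → 27.2862 [wait]  node(2,1) S=146.3600 payoff=0.0000 vs cont=5.9763 → 5.9763 [wait]  node(2,2) S=241.1201 payoff=0.0000 vs cont=0.0000 → 0.0000 [wait]  ⇒ S*(2)=-
t_1: node(1,0) S=114.0294 payoff=0.0000 vs cont=16.6588 → 16.6588 [wait]  node(1,1) S=187.8572 payoff=0.0000 vs cont=3.0319 → 3.0319 [wait]  ⇒ S*(1)=-
t_0: node(0,0) S=146.3600 payoff=0.0000 vs cont=9.8800 → 9.8800 [wait]  ⇒ S*(0)=-

price = 9.8800
boundary = - - - 69.2159 88.8406
tree:
9.8800
16.6588 3.0319
27.2862 5.9763 0.0000
42.8441 11.7799 0.0000 0.0000
58.1337 23.2194 0.0000 0.0000 0.0000
70.0459 42.8441 0.0000 0.0000 0.0000 0.0000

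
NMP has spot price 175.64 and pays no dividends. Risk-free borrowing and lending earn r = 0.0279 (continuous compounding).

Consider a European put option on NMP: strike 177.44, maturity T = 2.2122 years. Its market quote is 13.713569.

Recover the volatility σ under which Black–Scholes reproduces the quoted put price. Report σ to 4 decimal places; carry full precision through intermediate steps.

At σ = 0.1755 the Black–Scholes value reproduces the quote:
σ√T = 0.1755·√2.2122 = 0.261029
d₁ = (ln(S/K) + (r+σ²/2)T) / (σ√T) = (ln(175.64/177.44) + (0.0279+0.1755²/2)·2.2122) / 0.261029 = (-0.010196 + 0.095789) / 0.261029 = 0.327904
d₂ = d₁ − σ√T = 0.327904 − 0.261029 = 0.066874
e^{−rT} = 0.940146
N(−d₁) = 0.371492,  N(−d₂) = 0.473341
V = K·e^{−rT}·N(−d₂) − S·N(−d₁) = 78.962473 − 65.248903 = 13.713569 (the observed quote) — the price is monotone increasing in volatility, hence this σ is the only solution

sigma = 0.1755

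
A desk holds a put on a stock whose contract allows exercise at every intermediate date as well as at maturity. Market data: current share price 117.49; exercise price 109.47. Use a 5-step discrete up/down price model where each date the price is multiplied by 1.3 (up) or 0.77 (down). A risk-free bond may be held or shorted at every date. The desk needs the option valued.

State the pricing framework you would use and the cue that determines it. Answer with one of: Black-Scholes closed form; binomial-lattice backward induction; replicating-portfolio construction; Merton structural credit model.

framework: binomial-lattice backward induction

Key observation: early exercise of the strike-109.47 put must be checked at each of the 5 dates (spot 117.49), which forces a node-by-node comparison of intrinsic and continuation value backward from expiry.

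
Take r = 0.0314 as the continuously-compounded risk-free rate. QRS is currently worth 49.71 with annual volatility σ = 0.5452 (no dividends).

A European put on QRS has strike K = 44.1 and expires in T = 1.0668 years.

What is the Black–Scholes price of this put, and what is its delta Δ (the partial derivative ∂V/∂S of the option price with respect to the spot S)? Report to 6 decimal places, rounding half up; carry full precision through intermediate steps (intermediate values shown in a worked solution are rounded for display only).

price = 7.073266
Δ = -0.289894

σ√T = 0.5452·√1.0668 = 0.563115
d₁ = (ln(S/K) + (r+σ²/2)T) / (σ√T) = (ln(49.71/44.1) + (0.0314+0.5452²/2)·1.0668) / 0.563115 = (0.119746 + 0.192047) / 0.563115 = 0.553693
d₂ = d₁ − σ√T = 0.553693 − 0.563115 = -0.009422
e^{−rT} = 0.967057
N(−d₁) = 0.289894,  N(−d₂) = 0.503759
Put price V = K·e^{−rT}·N(−d₂) − S·N(−d₁) = 21.483912 − 14.410646 = 7.073266
Δ = −N(−d₁) = -0.289894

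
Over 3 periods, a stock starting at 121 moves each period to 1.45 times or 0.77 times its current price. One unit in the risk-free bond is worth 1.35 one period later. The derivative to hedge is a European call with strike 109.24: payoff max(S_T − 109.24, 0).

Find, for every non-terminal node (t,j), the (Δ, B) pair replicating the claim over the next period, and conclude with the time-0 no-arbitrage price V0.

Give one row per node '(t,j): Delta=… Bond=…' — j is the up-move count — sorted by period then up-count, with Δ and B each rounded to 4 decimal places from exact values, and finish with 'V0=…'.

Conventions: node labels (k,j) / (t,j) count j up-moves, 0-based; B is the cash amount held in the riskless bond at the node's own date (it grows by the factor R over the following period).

(0,0): Delta=0.9842 Bond=-42.3055
(1,0): Delta=0.8641 Bond=-45.9200
(1,1): Delta=0.9952 Bond=-59.0422
(2,0): Delta=0.0000 Bond=0.0000
(2,1): Delta=0.9432 Bond=-72.6802
(2,2): Delta=1.0000 Bond=-80.9185
V0=76.7874

Risk-neutral probability p* = (R−d)/(u−d) = (1.35−0.77)/(1.45−0.77) = 0.8529.
Expiry values: V(3,0)=0.0000, V(3,1)=0.0000, V(3,2)=86.6499, V(3,3)=259.6436
  t=2,j=0: stock 71.7409 → up 104.0243 (V=0.0000), down 55.2405 (V=0.0000). Price 0.0000; hedge Δ=0.0000, bond B=0.0000.
  t=2,j=1: stock 135.0965 → up 195.8899 (V=86.6499), down 104.0243 (V=0.0000). Price 54.7461; hedge Δ=0.9432, bond B=-72.6802.
  t=2,j=2: stock 254.4025 → up 368.8836 (V=259.6436), down 195.8899 (V=86.6499). Price 173.4840; hedge Δ=1.0000, bond B=-80.9185.
  t=1,j=0: stock 93.1700 → up 135.0965 (V=54.7461), down 71.7409 (V=0.0000). Price 34.5891; hedge Δ=0.8641, bond B=-45.9200.
  t=1,j=1: stock 175.4500 → up 254.4025 (V=173.4840), down 135.0965 (V=54.7461). Price 115.5722; hedge Δ=0.9952, bond B=-59.0422.
  t=0,j=0: stock 121.0000 → up 175.4500 (V=115.5722), down 93.1700 (V=34.5891). Price 76.7874; hedge Δ=0.9842, bond B=-42.3055.
As a check, the time-0 holding Δ(0,0)·S0 + B(0,0) comes to 76.7874 — exactly V0.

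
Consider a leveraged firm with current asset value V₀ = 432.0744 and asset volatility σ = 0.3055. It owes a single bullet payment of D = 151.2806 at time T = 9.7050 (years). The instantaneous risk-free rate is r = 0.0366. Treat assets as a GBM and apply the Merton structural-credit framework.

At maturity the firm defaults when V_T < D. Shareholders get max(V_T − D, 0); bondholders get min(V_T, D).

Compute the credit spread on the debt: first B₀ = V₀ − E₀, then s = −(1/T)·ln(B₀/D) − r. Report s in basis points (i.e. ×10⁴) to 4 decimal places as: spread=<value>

Work the structural quantities from V₀ = 432.0744 against face 151.2806:
d₁ = [ln(V₀/D) + (r + σ²/2)T] / (σ√T)
   = [ln(432.0744/151.2806) + (0.0366 + 0.5·0.3055²)·9.7050] / (0.3055·√9.7050)
   = [1.049461 + 0.808088] / 0.951720 = 1.951782
d₂ = d₁ − σ√T = 1.951782 − 0.951720 = 1.000063
N(d₁) = 0.974518,  N(d₂) = 0.841360,  e^(−rT) = 0.701031
E₀ = V₀·N(d₁) − D·e^(−rT)·N(d₂)
   = 432.0744·0.974518 − 151.2806·0.701031·0.841360 = 331.836021
B₀ = V₀ − E₀ = 432.0744 − 331.836021 = 100.238379
spread = −(1/T)·ln(B₀/D) − r = −(1/9.7050)·ln(100.238379/151.2806) − 0.0366 = 0.00580961
in basis points: 0.00580961 × 10⁴ = 58.0961 bp

spread=58.0961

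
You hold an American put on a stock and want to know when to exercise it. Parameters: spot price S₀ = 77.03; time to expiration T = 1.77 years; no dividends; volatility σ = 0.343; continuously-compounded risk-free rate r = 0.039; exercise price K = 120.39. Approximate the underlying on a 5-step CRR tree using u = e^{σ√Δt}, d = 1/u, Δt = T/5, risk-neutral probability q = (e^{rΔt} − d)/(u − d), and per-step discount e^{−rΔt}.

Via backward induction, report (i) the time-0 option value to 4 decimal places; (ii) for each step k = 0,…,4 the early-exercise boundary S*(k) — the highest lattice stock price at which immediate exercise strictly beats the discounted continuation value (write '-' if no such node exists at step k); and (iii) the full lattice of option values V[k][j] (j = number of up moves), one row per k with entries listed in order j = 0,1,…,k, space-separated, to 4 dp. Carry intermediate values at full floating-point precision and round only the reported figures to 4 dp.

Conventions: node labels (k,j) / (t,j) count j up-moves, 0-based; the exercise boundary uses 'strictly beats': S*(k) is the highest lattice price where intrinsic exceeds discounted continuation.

price = 43.9098
boundary = - 62.8102 77.0300 62.8102 77.0300
tree:
43.9098
57.5798 30.5403
69.1746 43.3600 17.6963
78.6291 57.5798 28.4070 6.7402
86.3382 69.1746 43.3600 13.2178 0.0000
92.6242 78.6291 57.5798 25.9209 0.0000 0.0000

Δt=0.35400, u=1.22639, d=0.81540, q=0.48298, disc=e^(-rΔt)=0.98629
k=5 terminal: V=max(K-S,0) → 92.6242 78.6291 57.5798 25.9209 0.0000 0.0000
k=4: j=0 S=34.0518 intr=86.3382 cont=84.6875 V=86.3382[EX]; j=1 S=51.2154 intr=69.1746 cont=67.5240 V=69.1746[EX]; j=2 S=77.0300 intr=43.3600 cont=41.7093 V=43.3600[EX]; j=3 S=115.8563 intr=4.5337 cont=13.2178 V=13.2178[hold]; j=4 S=174.2526 intr=0.0000 cont=0.0000 V=0.0000[hold]  S*(4)=77.0300
k=3: j=0 S=41.7609 intr=78.6291 cont=76.9784 V=78.6291[EX]; j=1 S=62.8102 intr=57.5798 cont=55.9291 V=57.5798[EX]; j=2 S=94.4691 intr=25.9209 cont=28.4070 V=28.4070[hold]; j=3 S=142.0854 intr=0.0000 cont=6.7402 V=6.7402[hold]  S*(3)=62.8102
k=2: j=0 S=51.2154 intr=69.1746 cont=67.5240 V=69.1746[EX]; j=1 S=77.0300 intr=43.3600 cont=42.8936 V=43.3600[EX]; j=2 S=115.8563 intr=4.5337 cont=17.6963 V=17.6963[hold]  S*(2)=77.0300
k=1: j=0 S=62.8102 intr=57.5798 cont=55.9291 V=57.5798[EX]; j=1 S=94.4691 intr=25.9209 cont=30.5403 V=30.5403[hold]  S*(1)=62.8102
k=0: j=0 S=77.0300 intr=43.3600 cont=43.9098 V=43.9098[hold]  S*(0)=-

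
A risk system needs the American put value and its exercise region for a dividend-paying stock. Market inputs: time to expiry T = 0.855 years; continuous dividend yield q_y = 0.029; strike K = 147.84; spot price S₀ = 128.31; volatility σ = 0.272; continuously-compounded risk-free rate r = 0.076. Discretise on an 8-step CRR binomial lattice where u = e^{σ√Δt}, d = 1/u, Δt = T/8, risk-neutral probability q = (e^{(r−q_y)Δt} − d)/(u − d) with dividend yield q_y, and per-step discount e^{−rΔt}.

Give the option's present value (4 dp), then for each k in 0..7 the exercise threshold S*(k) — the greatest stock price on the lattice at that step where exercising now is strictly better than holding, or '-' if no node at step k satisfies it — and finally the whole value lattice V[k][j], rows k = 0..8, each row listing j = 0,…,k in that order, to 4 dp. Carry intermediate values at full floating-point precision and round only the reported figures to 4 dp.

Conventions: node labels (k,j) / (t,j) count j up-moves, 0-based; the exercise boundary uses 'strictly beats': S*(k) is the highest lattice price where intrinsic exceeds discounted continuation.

price = 22.6610
boundary = - - 107.4049 117.3930 107.4049 117.3930 107.4049 117.3930
tree:
22.6610
30.7753 15.1064
40.4351 21.8430 8.7747
49.5734 30.4470 13.7972 4.0139
57.9341 40.4351 20.9484 7.0396 1.1253
65.5836 49.5734 30.4470 12.0151 2.2969 0.0000
72.5822 57.9341 40.4351 19.7203 4.6880 0.0000 0.0000
78.9853 65.5836 49.5734 30.4470 9.5686 0.0000 0.0000 0.0000
84.8436 72.5822 57.9341 40.4351 19.5300 0.0000 0.0000 0.0000 0.0000

Δt=0.10687, u=1.09299, d=0.91492, q=0.50606, disc=e^(-rΔt)=0.99191
k=8 terminal: V=max(K-S,0) → 84.8436 72.5822 57.9341 40.4351 19.5300 0.0000 0.0000 0.0000 0.0000
k=7: j=0 S=68.8547 intr=78.9853 cont=78.0024 V=78.9853[EX]; j=1 S=82.2564 intr=65.5836 cont=64.6422 V=65.5836[EX]; j=2 S=98.2666 intr=49.5734 cont=48.6815 V=49.5734[EX]; j=3 S=117.3930 intr=30.4470 cont=29.6143 V=30.4470[EX]; j=4 S=140.2422 intr=7.5978 cont=9.5686 V=9.5686[hold]; j=5 S=167.5386 intr=0.0000 cont=0.0000 V=0.0000[hold]; j=6 S=200.1480 intr=0.0000 cont=0.0000 V=0.0000[hold]; j=7 S=239.1043 intr=0.0000 cont=0.0000 V=0.0000[hold]  S*(7)=117.3930
k=6: j=0 S=75.2578 intr=72.5822 cont=71.6191 V=72.5822[EX]; j=1 S=89.9059 intr=57.9341 cont=57.0164 V=57.9341[EX]; j=2 S=107.4049 intr=40.4351 cont=39.5715 V=40.4351[EX]; j=3 S=128.3100 intr=19.5300 cont=19.7203 V=19.7203[hold]; j=4 S=153.2840 intr=0.0000 cont=4.6880 V=4.6880[hold]; j=5 S=183.1188 intr=0.0000 cont=0.0000 V=0.0000[hold]; j=6 S=218.7607 intr=0.0000 cont=0.0000 V=0.0000[hold]  S*(6)=107.4049
k=5: j=0 S=82.2564 intr=65.5836 cont=64.6422 V=65.5836[EX]; j=1 S=98.2666 intr=49.5734 cont=48.6815 V=49.5734[EX]; j=2 S=117.3930 intr=30.4470 cont=29.7098 V=30.4470[EX]; j=3 S=140.2422 intr=7.5978 cont=12.0151 V=12.0151[hold]; j=4 S=167.5386 intr=0.0000 cont=2.2969 V=2.2969[hold]; j=5 S=200.1480 intr=0.0000 cont=0.0000 V=0.0000[hold]  S*(5)=117.3930
k=4: j=0 S=89.9059 intr=57.9341 cont=57.0164 V=57.9341[EX]; j=1 S=107.4049 intr=40.4351 cont=39.5715 V=40.4351[EX]; j=2 S=128.3100 intr=19.5300 cont=20.9484 V=20.9484[hold]; j=3 S=153.2840 intr=0.0000 cont=7.0396 V=7.0396[hold]; j=4 S=183.1188 intr=0.0000 cont=1.1253 V=1.1253[hold]  S*(4)=107.4049
k=3: j=0 S=98.2666 intr=49.5734 cont=48.6815 V=49.5734[EX]; j=1 S=117.3930 intr=30.4470 cont=30.3263 V=30.4470[EX]; j=2 S=140.2422 intr=7.5978 cont=13.7972 V=13.7972[hold]; j=3 S=167.5386 intr=0.0000 cont=4.0139 V=4.0139[hold]  S*(3)=117.3930
k=2: j=0 S=107.4049 intr=40.4351 cont=39.5715 V=40.4351[EX]; j=1 S=128.3100 intr=19.5300 cont=21.8430 V=21.8430[hold]; j=2 S=153.2840 intr=0.0000 cont=8.7747 V=8.7747[hold]  S*(2)=107.4049
k=1: j=0 S=117.3930 intr=30.4470 cont=30.7753 V=30.7753[hold]; j=1 S=140.2422 intr=7.5978 cont=15.1064 V=15.1064[hold]  S*(1)=-
k=0: j=0 S=128.3100 intr=19.5300 cont=22.6610 V=22.6610[hold]  S*(0)=-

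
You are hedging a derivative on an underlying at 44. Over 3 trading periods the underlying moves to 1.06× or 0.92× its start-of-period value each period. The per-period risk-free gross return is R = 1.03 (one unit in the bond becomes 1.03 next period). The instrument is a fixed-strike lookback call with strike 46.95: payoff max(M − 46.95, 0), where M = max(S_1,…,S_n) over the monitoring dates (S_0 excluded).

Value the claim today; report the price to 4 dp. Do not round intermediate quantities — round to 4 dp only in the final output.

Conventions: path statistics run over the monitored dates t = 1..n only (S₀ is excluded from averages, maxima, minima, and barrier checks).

price = 2.7226

Risk-neutral up-probability p* = (R−d)/(u−d) = (1.03−0.92)/(1.06−0.92) = 0.7857; the claim prices as the p*-weighted sum of path payoffs discounted by R^3.
Enumerate all 2^3 = 8 price paths (U = up ×1.06, D = down ×0.92); each path with k up-moves has probability p*^k·(1−p*)^(3−k).
DDD: M=40.4800, payoff=0.0000, prob=0.009840
UDD: M=46.6400, payoff=0.0000, prob=0.036079
DUD: M=42.9088, payoff=0.0000, prob=0.036079
UUD: M=49.4384, payoff=2.4884, prob=0.132289
DDU: M=40.4800, payoff=0.0000, prob=0.036079
UDU: M=46.6400, payoff=0.0000, prob=0.132289
DUU: M=45.4833, payoff=0.0000, prob=0.132289
UUU: M=52.4047, payoff=5.4547, prob=0.485058
Price = Σ prob·payoff / R^3 = 2.975037 / 1.092727 = 2.7226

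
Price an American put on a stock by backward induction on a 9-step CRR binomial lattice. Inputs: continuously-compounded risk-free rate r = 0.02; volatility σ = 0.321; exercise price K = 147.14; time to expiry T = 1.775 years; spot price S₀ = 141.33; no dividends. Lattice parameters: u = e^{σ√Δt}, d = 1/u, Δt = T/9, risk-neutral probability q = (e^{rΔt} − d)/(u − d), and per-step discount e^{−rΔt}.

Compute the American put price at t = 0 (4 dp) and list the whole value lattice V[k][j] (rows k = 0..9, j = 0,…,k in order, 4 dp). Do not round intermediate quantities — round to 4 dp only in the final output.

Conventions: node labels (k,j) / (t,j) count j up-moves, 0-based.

price = 25.4239
tree:
25.4239
33.9495 16.3326
44.0370 23.2244 8.9484
55.3367 32.0727 13.7628 3.7698
67.2319 42.8162 20.6163 6.3993 0.9322
77.8485 54.9887 29.8898 10.6692 1.7937 0.0000
87.0546 67.2319 41.5956 17.3656 3.4514 0.0000 0.0000
95.0376 77.8485 54.9887 27.3272 6.6409 0.0000 0.0000 0.0000
101.9599 87.0546 67.2319 40.8696 12.7782 0.0000 0.0000 0.0000 0.0000
107.9626 95.0376 77.8485 54.9887 24.5871 0.0000 0.0000 0.0000 0.0000 0.0000

params: Δt=0.19722 u=1.15322 d=0.86714 q=0.47824 e^(-rΔt)=0.99606
t_9 payoffs: 107.9626 95.0376 77.8485 54.9887 24.5871 0.0000 0.0000 0.0000 0.0000 0.0000
k=8: node(8,0) S=45.1801 payoff=101.9599 vs cont=101.3807 → 101.9599 [stop]  node(8,1) S=60.0854 payoff=87.0546 vs cont=86.4754 → 87.0546 [stop]  node(8,2) S=79.9081 payoff=67.2319 vs cont=66.6527 → 67.2319 [stop]  node(8,3) S=106.2704 payoff=40.8696 vs cont=40.2903 → 40.8696 [stop]  node(8,4) S=141.3300 payoff=5.8100 vs cont=12.7782 → 12.7782 [wait]  node(8,5) S=187.9560 payoff=0.0000 vs cont=0.0000 → 0.0000 [wait]  node(8,6) S=249.9643 payoff=0.0000 vs cont=0.0000 → 0.0000 [wait]  node(8,7) S=332.4298 payoff=0.0000 vs cont=0.0000 → 0.0000 [wait]  node(8,8) S=442.1012 payoff=0.0000 vs cont=0.0000 → 0.0000 [wait]
k=7: node(7,0) S=52.1024 payoff=95.0376 vs cont=94.4583 → 95.0376 [stop]  node(7,1) S=69.2915 payoff=77.8485 vs cont=77.2693 → 77.8485 [stop]  node(7,2) S=92.1513 payoff=54.9887 vs cont=54.4094 → 54.9887 [stop]  node(7,3) S=122.5529 payoff=24.5871 vs cont=27.3272 → 27.3272 [wait]  node(7,4) S=162.9841 payoff=0.0000 vs cont=6.6409 → 6.6409 [wait]  node(7,5) S=216.7540 payoff=0.0000 vs cont=0.0000 → 0.0000 [wait]  node(7,6) S=288.2630 payoff=0.0000 vs cont=0.0000 → 0.0000 [wait]  node(7,7) S=383.3635 payoff=0.0000 vs cont=0.0000 → 0.0000 [wait]
k=6: node(6,0) S=60.0854 payoff=87.0546 vs cont=86.4754 → 87.0546 [stop]  node(6,1) S=79.9081 payoff=67.2319 vs cont=66.6527 → 67.2319 [stop]  node(6,2) S=106.2704 payoff=40.8696 vs cont=41.5956 → 41.5956 [wait]  node(6,3) S=141.3300 payoff=5.8100 vs cont=17.3656 → 17.3656 [wait]  node(6,4) S=187.9560 payoff=0.0000 vs cont=3.4514 → 3.4514 [wait]  node(6,5) S=249.9643 payoff=0.0000 vs cont=0.0000 → 0.0000 [wait]  node(6,6) S=332.4298 payoff=0.0000 vs cont=0.0000 → 0.0000 [wait]
k=5: node(5,0) S=69.2915 payoff=77.8485 vs cont=77.2693 → 77.8485 [stop]  node(5,1) S=92.1513 payoff=54.9887 vs cont=54.7553 → 54.9887 [stop]  node(5,2) S=122.5529 payoff=24.5871 vs cont=29.8898 → 29.8898 [wait]  node(5,3) S=162.9841 payoff=0.0000 vs cont=10.6692 → 10.6692 [wait]  node(5,4) S=216.7540 payoff=0.0000 vs cont=1.7937 → 1.7937 [wait]  node(5,5) S=288.2630 payoff=0.0000 vs cont=0.0000 → 0.0000 [wait]
k=4: node(4,0) S=79.9081 payoff=67.2319 vs cont=66.6527 → 67.2319 [stop]  node(4,1) S=106.2704 payoff=40.8696 vs cont=42.8162 → 42.8162 [wait]  node(4,2) S=141.3300 payoff=5.8100 vs cont=20.6163 → 20.6163 [wait]  node(4,3) S=187.9560 payoff=0.0000 vs cont=6.3993 → 6.3993 [wait]  node(4,4) S=249.9643 payoff=0.0000 vs cont=0.9322 → 0.9322 [wait]
k=3: node(3,0) S=92.1513 payoff=54.9887 vs cont=55.3367 → 55.3367 [wait]  node(3,1) S=122.5529 payoff=24.5871 vs cont=32.0727 → 32.0727 [wait]  node(3,2) S=162.9841 payoff=0.0000 vs cont=13.7628 → 13.7628 [wait]  node(3,3) S=216.7540 payoff=0.0000 vs cont=3.7698 → 3.7698 [wait]
k=2: node(2,0) S=106.2704 payoff=40.8696 vs cont=44.0370 → 44.0370 [wait]  node(2,1) S=141.3300 payoff=5.8100 vs cont=23.2244 → 23.2244 [wait]  node(2,2) S=187.9560 payoff=0.0000 vs cont=8.9484 → 8.9484 [wait]
k=1: node(1,0) S=122.5529 payoff=24.5871 vs cont=33.9495 → 33.9495 [wait]  node(1,1) S=162.9841 payoff=0.0000 vs cont=16.3326 → 16.3326 [wait]
k=0: node(0,0) S=141.3300 payoff=5.8100 vs cont=25.4239 → 25.4239 [wait]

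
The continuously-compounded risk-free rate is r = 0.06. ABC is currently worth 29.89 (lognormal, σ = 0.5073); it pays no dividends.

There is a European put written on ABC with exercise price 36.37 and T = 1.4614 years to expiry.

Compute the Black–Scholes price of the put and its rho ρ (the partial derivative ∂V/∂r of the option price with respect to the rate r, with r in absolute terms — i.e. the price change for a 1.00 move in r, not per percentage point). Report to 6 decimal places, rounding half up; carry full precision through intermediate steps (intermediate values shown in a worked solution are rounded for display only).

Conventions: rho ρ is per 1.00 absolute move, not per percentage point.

price = 9.441007
ρ = -33.384656

σ√T = 0.5073·√1.4614 = 0.613267
d₁ = (ln(S/K) + (r+σ²/2)T) / (σ√T) = (ln(29.89/36.37) + (0.06+0.5073²/2)·1.4614) / 0.613267 = (-0.196220 + 0.275732) / 0.613267 = 0.129653
d₂ = d₁ − σ√T = 0.129653 − 0.613267 = -0.483614
e^{−rT} = 0.916050
N(−d₁) = 0.448421,  N(−d₂) = 0.685670
Put price V = K·e^{−rT}·N(−d₂) − S·N(−d₁) = 22.844297 − 13.403290 = 9.441007
ρ = −K·T·e^{−rT}·N(−d₂) = -33.384656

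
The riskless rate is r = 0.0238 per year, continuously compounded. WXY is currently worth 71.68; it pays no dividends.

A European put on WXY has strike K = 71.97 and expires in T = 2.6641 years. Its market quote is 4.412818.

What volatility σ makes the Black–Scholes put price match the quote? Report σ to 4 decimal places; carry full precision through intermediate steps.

sigma = 0.1385

At σ = 0.1385 the Black–Scholes value reproduces the quote:
σ√T = 0.1385·√2.6641 = 0.226061
d₁ = (ln(S/K) + (r+σ²/2)T) / (σ√T) = (ln(71.68/71.97) + (0.0238+0.1385²/2)·2.6641) / 0.226061 = (-0.004038 + 0.088957) / 0.226061 = 0.375650
d₂ = d₁ − σ√T = 0.375650 − 0.226061 = 0.149589
e^{−rT} = 0.938563
N(−d₁) = 0.353589,  N(−d₂) = 0.440544
V = K·e^{−rT}·N(−d₂) − S·N(−d₁) = 29.758046 − 25.345227 = 4.412818 (matching the quote); vega is positive throughout, so no other σ reproduces this price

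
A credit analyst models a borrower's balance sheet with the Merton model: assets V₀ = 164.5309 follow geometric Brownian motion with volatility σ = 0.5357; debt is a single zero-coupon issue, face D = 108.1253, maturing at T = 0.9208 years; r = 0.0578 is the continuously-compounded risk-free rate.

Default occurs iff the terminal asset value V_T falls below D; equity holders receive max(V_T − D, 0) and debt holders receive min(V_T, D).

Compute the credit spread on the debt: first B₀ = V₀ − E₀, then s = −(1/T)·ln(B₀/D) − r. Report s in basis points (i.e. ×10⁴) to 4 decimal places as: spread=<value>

With assets at 164.5309 and a single debt payment of 108.1253 at 0.9208 years:
d₁ = [ln(V₀/D) + (r + σ²/2)T] / (σ√T)
   = [ln(164.5309/108.1253) + (0.0578 + 0.5·0.5357²)·0.9208] / (0.5357·√0.9208)
   = [0.419808 + 0.185345] / 0.514049 = 1.177229
d₂ = d₁ − σ√T = 1.177229 − 0.514049 = 0.663180
N(d₁) = 0.880448,  N(d₂) = 0.746392,  e^(−rT) = 0.948169
E₀ = V₀·N(d₁) − D·e^(−rT)·N(d₂)
   = 164.5309·0.880448 − 108.1253·0.948169·0.746392 = 68.339928
B₀ = V₀ − E₀ = 164.5309 − 68.339928 = 96.190972
spread = −(1/T)·ln(B₀/D) − r = −(1/0.9208)·ln(96.190972/108.1253) − 0.0578 = 0.06921481
in basis points: 0.06921481 × 10⁴ = 692.1481 bp

spread=692.1481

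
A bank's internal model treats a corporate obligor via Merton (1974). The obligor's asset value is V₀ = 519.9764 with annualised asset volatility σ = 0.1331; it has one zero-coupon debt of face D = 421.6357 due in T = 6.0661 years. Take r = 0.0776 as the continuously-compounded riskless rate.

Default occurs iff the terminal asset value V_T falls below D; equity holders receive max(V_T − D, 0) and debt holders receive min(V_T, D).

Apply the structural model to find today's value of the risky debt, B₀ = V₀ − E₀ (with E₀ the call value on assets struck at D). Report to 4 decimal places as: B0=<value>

Work the structural quantities from V₀ = 519.9764 against face 421.6357:
d₁ = [ln(V₀/D) + (r + σ²/2)T] / (σ√T)
   = [ln(519.9764/421.6357) + (0.0776 + 0.5·0.1331²)·6.0661] / (0.1331·√6.0661)
   = [0.209642 + 0.524462] / 0.327818 = 2.239363
d₂ = d₁ − σ√T = 2.239363 − 0.327818 = 1.911545
N(d₁) = 0.987434,  N(d₂) = 0.972033,  e^(−rT) = 0.624547
E₀ = V₀·N(d₁) − D·e^(−rT)·N(d₂)
   = 519.9764·0.987434 − 421.6357·0.624547·0.972033 = 257.475820
B₀ = V₀ − E₀ = 519.9764 − 257.475820 = 262.500580

B0=262.5006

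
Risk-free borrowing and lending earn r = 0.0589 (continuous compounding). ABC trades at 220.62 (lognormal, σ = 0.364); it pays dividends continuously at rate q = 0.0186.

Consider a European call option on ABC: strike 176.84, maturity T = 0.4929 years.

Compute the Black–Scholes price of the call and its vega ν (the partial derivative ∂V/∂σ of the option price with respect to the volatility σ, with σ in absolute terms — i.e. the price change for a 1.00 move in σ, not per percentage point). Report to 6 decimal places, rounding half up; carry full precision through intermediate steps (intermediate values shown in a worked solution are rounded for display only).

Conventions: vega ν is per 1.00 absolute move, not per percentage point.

price = 51.394677
ν = 34.502095

σ√T = 0.364·√0.4929 = 0.255553
d₁ = (ln(S/K) + (r−q+σ²/2)T) / (σ√T) = (ln(220.62/176.84) + (0.0589−0.0186+0.364²/2)·0.4929) / 0.255553 = (0.221196 + 0.052518) / 0.255553 = 1.071066
d₂ = d₁ − σ√T = 1.071066 − 0.255553 = 0.815513
e^{−rT} = 0.971386
e^{−qT} = 0.990874
N(d₁) = 0.857930,  N(d₂) = 0.792611
Call price V = S·e^{−qT}·N(d₁) − K·e^{−rT}·N(d₂) = 187.549178 − 136.154500 = 51.394677
φ(d₁) = (1/√(2π))·e^{−d₁²/2} = 0.224803
ν = S·e^{−qT}·φ(d₁)·√T = 34.502095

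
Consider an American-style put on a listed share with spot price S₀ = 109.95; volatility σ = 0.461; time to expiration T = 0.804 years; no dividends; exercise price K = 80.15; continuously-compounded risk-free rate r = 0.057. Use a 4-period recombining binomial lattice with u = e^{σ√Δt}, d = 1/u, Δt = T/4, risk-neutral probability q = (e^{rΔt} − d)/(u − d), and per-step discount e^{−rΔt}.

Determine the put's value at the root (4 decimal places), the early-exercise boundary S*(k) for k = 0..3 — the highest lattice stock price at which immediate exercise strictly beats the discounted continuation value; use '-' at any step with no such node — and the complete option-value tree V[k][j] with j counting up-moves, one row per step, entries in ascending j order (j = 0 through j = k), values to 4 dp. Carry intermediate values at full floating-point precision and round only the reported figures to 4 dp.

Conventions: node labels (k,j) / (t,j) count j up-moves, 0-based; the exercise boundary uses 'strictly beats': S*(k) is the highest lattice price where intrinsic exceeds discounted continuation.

price = 4.3734
boundary = - - - 59.1446
tree:
4.3734
7.5078 1.0313
12.6879 1.9915 0.0000
21.0054 3.8457 0.0000 0.0000
32.0489 7.4265 0.0000 0.0000 0.0000

params: Δt=0.20100 u=1.22959 d=0.81328 q=0.47619 e^(-rΔt)=0.98861
t_4 payoffs: 32.0489 7.4265 0.0000 0.0000 0.0000
t_3: node(3,0) S=59.1446 payoff=21.0054 vs cont=20.0924 → 21.0054 [stop]  node(3,1) S=89.4201 payoff=0.0000 vs cont=3.8457 → 3.8457 [wait]  node(3,2) S=135.1933 payoff=0.0000 vs cont=0.0000 → 0.0000 [wait]  node(3,3) S=204.3975 payoff=0.0000 vs cont=0.0000 → 0.0000 [wait]  ⇒ S*(3)=59.1446
t_2: node(2,0) S=72.7235 payoff=7.4265 vs cont=12.6879 → 12.6879 [wait]  node(2,1) S=109.9500 payoff=0.0000 vs cont=1.9915 → 1.9915 [wait]  node(2,2) S=166.2323 payoff=0.0000 vs cont=0.0000 → 0.0000 [wait]  ⇒ S*(2)=-
t_1: node(1,0) S=89.4201 payoff=0.0000 vs cont=7.5078 → 7.5078 [wait]  node(1,1) S=135.1933 payoff=0.0000 vs cont=1.0313 → 1.0313 [wait]  ⇒ S*(1)=-
t_0: node(0,0) S=109.9500 payoff=0.0000 vs cont=4.3734 → 4.3734 [wait]  ⇒ S*(0)=-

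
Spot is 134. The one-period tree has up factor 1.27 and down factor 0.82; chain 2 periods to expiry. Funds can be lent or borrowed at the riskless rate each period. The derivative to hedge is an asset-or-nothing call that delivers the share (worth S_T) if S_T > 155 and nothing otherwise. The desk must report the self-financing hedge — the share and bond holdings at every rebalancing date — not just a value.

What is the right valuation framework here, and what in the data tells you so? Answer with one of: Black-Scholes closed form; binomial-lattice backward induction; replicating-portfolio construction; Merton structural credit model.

Key observation: the deliverable is the dynamic trading strategy on the 2-step tree (spot 134, moves 1.27 and 0.82), so the valuation must go through the node-by-node replicating-portfolio solve.

framework: replicating-portfolio construction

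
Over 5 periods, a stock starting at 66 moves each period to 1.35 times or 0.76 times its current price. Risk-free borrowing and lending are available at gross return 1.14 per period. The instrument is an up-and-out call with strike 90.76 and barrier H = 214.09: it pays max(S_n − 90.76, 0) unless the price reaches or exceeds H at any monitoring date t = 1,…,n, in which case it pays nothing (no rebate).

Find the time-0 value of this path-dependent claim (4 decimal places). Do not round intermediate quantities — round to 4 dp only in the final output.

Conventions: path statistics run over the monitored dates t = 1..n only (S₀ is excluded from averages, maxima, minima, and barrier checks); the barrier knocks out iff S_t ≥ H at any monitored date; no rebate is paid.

Set p* = 0.6441 (from d < R < u); the path-dependent value is the discounted p*-expectation over all price paths.
Enumerate all 2^5 = 32 price paths (U = up ×1.35, D = down ×0.76); each path with k up-moves has probability p*^k·(1−p*)^(5−k).
DDDDD: M=50.1600, payoff=0.0000, prob=0.005713
UDDDD: M=89.1000, payoff=0.0000, prob=0.010337
DUDDD: M=67.7160, payoff=0.0000, prob=0.010337
UUDDD: M=120.2850, payoff=0.0000, prob=0.018705
DDUDD: M=51.4642, payoff=0.0000, prob=0.010337
UDUDD: M=91.4166, payoff=0.0000, prob=0.018705
DUUDD: M=91.4166, payoff=0.0000, prob=0.018705
UUUDD: M=162.3847, payoff=3.0334, prob=0.033848
DDDUD: M=50.1600, payoff=0.0000, prob=0.010337
UDDUD: M=89.1000, payoff=0.0000, prob=0.018705
DUDUD: M=69.4766, payoff=0.0000, prob=0.018705
UUDUD: M=123.4124, payoff=3.0334, prob=0.033848
DDUUD: M=69.4766, payoff=0.0000, prob=0.018705
UDUUD: M=123.4124, payoff=3.0334, prob=0.033848
DUUUD: M=123.4124, payoff=3.0334, prob=0.033848
UUUUD: M=219.2194, payoff=0.0000, prob=0.061248
DDDDU: M=50.1600, payoff=0.0000, prob=0.010337
UDDDU: M=89.1000, payoff=0.0000, prob=0.018705
DUDDU: M=67.7160, payoff=0.0000, prob=0.018705
UUDDU: M=120.2850, payoff=3.0334, prob=0.033848
DDUDU: M=52.8022, payoff=0.0000, prob=0.018705
UDUDU: M=93.7934, payoff=3.0334, prob=0.033848
DUUDU: M=93.7934, payoff=3.0334, prob=0.033848
UUUDU: M=166.6068, payoff=75.8468, prob=0.061248
DDDUU: M=52.8022, payoff=0.0000, prob=0.018705
UDDUU: M=93.7934, payoff=3.0334, prob=0.033848
DUDUU: M=93.7934, payoff=3.0334, prob=0.033848
UUDUU: M=166.6068, payoff=75.8468, prob=0.061248
DDUUU: M=93.7934, payoff=3.0334, prob=0.033848
UDUUU: M=166.6068, payoff=75.8468, prob=0.061248
DUUUU: M=166.6068, payoff=75.8468, prob=0.061248
UUUUU: M=295.9462, payoff=0.0000, prob=0.110830
Price = Σ prob·payoff / R^5 = 19.608668 / 1.925415 = 10.1841

price = 10.1841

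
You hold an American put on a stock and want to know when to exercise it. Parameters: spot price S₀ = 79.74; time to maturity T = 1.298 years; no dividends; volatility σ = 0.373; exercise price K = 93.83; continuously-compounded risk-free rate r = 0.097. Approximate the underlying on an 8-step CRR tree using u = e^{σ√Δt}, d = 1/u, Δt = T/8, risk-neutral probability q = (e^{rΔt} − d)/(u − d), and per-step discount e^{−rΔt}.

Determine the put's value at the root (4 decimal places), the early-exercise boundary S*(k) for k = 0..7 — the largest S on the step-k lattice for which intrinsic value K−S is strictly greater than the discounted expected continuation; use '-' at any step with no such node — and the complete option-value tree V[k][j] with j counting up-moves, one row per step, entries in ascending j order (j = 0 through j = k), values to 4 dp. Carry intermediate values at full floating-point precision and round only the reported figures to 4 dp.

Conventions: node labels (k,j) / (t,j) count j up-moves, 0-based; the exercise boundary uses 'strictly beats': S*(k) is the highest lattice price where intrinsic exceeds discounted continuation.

params: Δt=0.16225 u=1.16212 d=0.86050 q=0.51510 e^(-rΔt)=0.98438
t_8 payoffs: 69.8599 61.4578 50.1107 34.7861 14.0900 0.0000 0.0000 0.0000 0.0000
t_7: node(7,0) S=27.8561 payoff=65.9739 vs cont=64.5087 → 65.9739 [stop]  node(7,1) S=37.6203 payoff=56.2097 vs cont=54.7445 → 56.2097 [stop]  node(7,2) S=50.8071 payoff=43.0229 vs cont=41.5578 → 43.0229 [stop]  node(7,3) S=68.6160 payoff=25.2140 vs cont=23.7488 → 25.2140 [stop]  node(7,4) S=92.6674 payoff=1.1626 vs cont=6.7255 → 6.7255 [wait]  node(7,5) S=125.1493 payoff=0.0000 vs cont=0.0000 → 0.0000 [wait]  node(7,6) S=169.0168 payoff=0.0000 vs cont=0.0000 → 0.0000 [wait]  node(7,7) S=228.2609 payoff=0.0000 vs cont=0.0000 → 0.0000 [wait]  ⇒ S*(7)=68.6160
t_6: node(6,0) S=32.3722 payoff=61.4578 vs cont=59.9927 → 61.4578 [stop]  node(6,1) S=43.7193 payoff=50.1107 vs cont=48.6455 → 50.1107 [stop]  node(6,2) S=59.0439 payoff=34.7861 vs cont=33.3210 → 34.7861 [stop]  node(6,3) S=79.7400 payoff=14.0900 vs cont=15.4456 → 15.4456 [wait]  node(6,4) S=107.6906 payoff=0.0000 vs cont=3.2103 → 3.2103 [wait]  node(6,5) S=145.4384 payoff=0.0000 vs cont=0.0000 → 0.0000 [wait]  node(6,6) S=196.4177 payoff=0.0000 vs cont=0.0000 → 0.0000 [wait]  ⇒ S*(6)=59.0439
t_5: node(5,0) S=37.6203 payoff=56.2097 vs cont=54.7445 → 56.2097 [stop]  node(5,1) S=50.8071 payoff=43.0229 vs cont=41.5578 → 43.0229 [stop]  node(5,2) S=68.6160 payoff=25.2140 vs cont=24.4362 → 25.2140 [stop]  node(5,3) S=92.6674 payoff=1.1626 vs cont=9.0004 → 9.0004 [wait]  node(5,4) S=125.1493 payoff=0.0000 vs cont=1.5324 → 1.5324 [wait]  node(5,5) S=169.0168 payoff=0.0000 vs cont=0.0000 → 0.0000 [wait]  ⇒ S*(5)=68.6160
t_4: node(4,0) S=43.7193 payoff=50.1107 vs cont=48.6455 → 50.1107 [stop]  node(4,1) S=59.0439 payoff=34.7861 vs cont=33.3210 → 34.7861 [stop]  node(4,2) S=79.7400 payoff=14.0900 vs cont=16.5991 → 16.5991 [wait]  node(4,3) S=107.6906 payoff=0.0000 vs cont=5.0731 → 5.0731 [wait]  node(4,4) S=145.4384 payoff=0.0000 vs cont=0.7314 → 0.7314 [wait]  ⇒ S*(4)=59.0439
t_3: node(3,0) S=50.8071 payoff=43.0229 vs cont=41.5578 → 43.0229 [stop]  node(3,1) S=68.6160 payoff=25.2140 vs cont=25.0211 → 25.2140 [stop]  node(3,2) S=92.6674 payoff=1.1626 vs cont=10.4956 → 10.4956 [wait]  node(3,3) S=125.1493 payoff=0.0000 vs cont=2.7924 → 2.7924 [wait]  ⇒ S*(3)=68.6160
t_2: node(2,0) S=59.0439 payoff=34.7861 vs cont=33.3210 → 34.7861 [stop]  node(2,1) S=79.7400 payoff=14.0900 vs cont=17.3572 → 17.3572 [wait]  node(2,2) S=107.6906 payoff=0.0000 vs cont=6.4257 → 6.4257 [wait]  ⇒ S*(2)=59.0439
t_1: node(1,0) S=68.6160 payoff=25.2140 vs cont=25.4055 → 25.4055 [wait]  node(1,1) S=92.6674 payoff=1.1626 vs cont=11.5433 → 11.5433 [wait]  ⇒ S*(1)=-
t_0: node(0,0) S=79.7400 payoff=14.0900 vs cont=17.9798 → 17.9798 [wait]  ⇒ S*(0)=-

price = 17.9798
boundary = - - 59.0439 68.6160 59.0439 68.6160 59.0439 68.6160
tree:
17.9798
25.4055 11.5433
34.7861 17.3572 6.4257
43.0229 25.2140 10.4956 2.7924
50.1107 34.7861 16.5991 5.0731 0.7314
56.2097 43.0229 25.2140 9.0004 1.5324 0.0000
61.4578 50.1107 34.7861 15.4456 3.2103 0.0000 0.0000
65.9739 56.2097 43.0229 25.2140 6.7255 0.0000 0.0000 0.0000
69.8599 61.4578 50.1107 34.7861 14.0900 0.0000 0.0000 0.0000 0.0000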